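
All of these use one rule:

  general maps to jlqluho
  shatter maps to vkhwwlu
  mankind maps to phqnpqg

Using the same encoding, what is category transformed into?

Vowels shift forward by 7 and consonants shift forward by 3.
On category: c(cons)+3=f, a(vowel)+7=h, t(cons)+3=w, e(vowel)+7=l, g(cons)+3=j, o(vowel)+7=v, r(cons)+3=u, y(cons)+3=b.

fhwljvub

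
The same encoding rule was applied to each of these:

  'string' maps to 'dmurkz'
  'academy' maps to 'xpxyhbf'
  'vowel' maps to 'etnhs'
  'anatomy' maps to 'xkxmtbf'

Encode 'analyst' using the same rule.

xkxsfdm

Each letter's alphabet position (a=0..z=25) is mapped through 9·x+23 mod 26 — an affine cipher.
For analyst: a(0)→9·0+23≡23=x; n(13)→9·13+23≡10=k; a(0)→9·0+23≡23=x; l(11)→9·11+23≡18=s; y(24)→9·24+23≡5=f; s(18)→9·18+23≡3=d; t(19)→9·19+23≡12=m (all mod 26).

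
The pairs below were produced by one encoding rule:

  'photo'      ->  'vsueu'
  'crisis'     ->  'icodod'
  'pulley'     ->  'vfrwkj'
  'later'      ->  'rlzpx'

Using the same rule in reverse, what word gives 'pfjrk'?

It's a Vigenère-style cipher with numeric key [6,11]: position i shifts by key[i mod 2].
Decoding pfjrk: p−6=j, f−11=u, j−6=d, r−11=g, k−6=e.

judge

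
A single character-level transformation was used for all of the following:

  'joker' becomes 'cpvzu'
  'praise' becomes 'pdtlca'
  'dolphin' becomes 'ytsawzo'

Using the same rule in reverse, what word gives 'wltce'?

trial

The output letters match the input read backwards, each shifted +11: joker reversed is rekoj. The word is reversed, then every letter is shifted forward by 11.
Decoding wltce: shift back: w−11=l, l−11=a, t−11=i, c−11=r, e−11=t → lairt; then reverse → trial.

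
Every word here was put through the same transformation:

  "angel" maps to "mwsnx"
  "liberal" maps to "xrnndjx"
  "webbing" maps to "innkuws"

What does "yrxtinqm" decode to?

Shifts by position in angel: pos 0: a→m (+12), pos 1: n→w (+9), pos 2: g→s (+12), pos 3: e→n (+9) — repeating every 2. The shifts repeat in a cycle of length 2: positions 0,1,… shift by +12, +9, then the pattern repeats.
Undoing it on yrxtinqm: y−12=m, r−9=i, x−12=l, t−9=k, i−12=w, n−9=e, q−12=e, m−9=d.

milkweed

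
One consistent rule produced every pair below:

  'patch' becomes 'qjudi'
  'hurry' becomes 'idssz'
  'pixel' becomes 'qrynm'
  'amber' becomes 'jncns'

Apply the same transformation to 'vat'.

Two shifts are in play — +9 for a/e/i/o/u, +1 for every other letter.
For vat: v(cons)+1=w, a(vowel)+9=j, t(cons)+1=u.

wju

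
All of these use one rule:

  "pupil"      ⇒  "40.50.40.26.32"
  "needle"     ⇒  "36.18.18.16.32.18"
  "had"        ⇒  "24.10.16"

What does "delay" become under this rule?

p(#16)→40 and u(#21)→50: differences scale by 2, so n = 2·pos + 8. Each letter becomes 2×(its alphabet position, a=1..z=26) + 8.
Applying it to delay: d=4→16, e=5→18, l=12→32, a=1→10, y=25→58.

16.18.32.10.58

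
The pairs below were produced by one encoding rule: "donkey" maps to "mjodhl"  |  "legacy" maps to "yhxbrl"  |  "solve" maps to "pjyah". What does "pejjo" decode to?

spoon

d(3)→m(12) and o(14)→j(9) fit y≡21x+1 (mod 26); the inverse of 21 mod 26 is 5. Treating letters as 0–25, the rule is x ↦ 21x + 1 (mod 26).
Undoing it on pejjo: p(15)→5·(15−1)≡18=s; e(4)→5·(4−1)≡15=p; j(9)→5·(9−1)≡14=o; j(9)→5·(9−1)≡14=o; o(14)→5·(14−1)≡13=n (all mod 26).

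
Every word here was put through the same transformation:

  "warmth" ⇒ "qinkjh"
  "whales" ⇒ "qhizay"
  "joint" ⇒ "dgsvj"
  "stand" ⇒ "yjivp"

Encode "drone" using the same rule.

pngva

w(22)→q(16) and a(0)→i(8) fit y≡11x+8 (mod 26); the inverse of 11 mod 26 is 19. Each letter's alphabet position (a=0..z=25) is mapped through 11·x+8 mod 26 — an affine cipher.
On drone: d(3)→11·3+8≡15=p; r(17)→11·17+8≡13=n; o(14)→11·14+8≡6=g; n(13)→11·13+8≡21=v; e(4)→11·4+8≡0=a (all mod 26).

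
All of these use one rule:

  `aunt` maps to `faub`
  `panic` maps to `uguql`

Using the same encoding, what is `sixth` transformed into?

xoebq

In aunt: a→f is +5, u→a is +6, n→u is +7, t→b is +8 — the shift increases by 1 each position. Each letter shifts forward by (position + 5), i.e. 5, 6, 7, … — the shift grows by one for each successive letter.
For sixth: s+5=x, i+6=o, x+7=e, t+8=b, h+9=q.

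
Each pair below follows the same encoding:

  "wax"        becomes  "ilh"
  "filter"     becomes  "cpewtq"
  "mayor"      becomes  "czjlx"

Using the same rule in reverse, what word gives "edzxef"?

Two steps: reverse the string, then apply a Caesar shift of +11.
Reversing it on edzxef: shift back: e−11=t, d−11=s, z−11=o, x−11=m, e−11=t, f−11=u → tsomtu; then reverse → utmost.

utmost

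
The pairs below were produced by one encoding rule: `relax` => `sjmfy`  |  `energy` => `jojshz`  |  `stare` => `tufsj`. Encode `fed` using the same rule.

Two shifts are in play — +5 for a/e/i/o/u, +1 for every other letter.
Applying it to fed: f(cons)+1=g, e(vowel)+5=j, d(cons)+1=e.

gje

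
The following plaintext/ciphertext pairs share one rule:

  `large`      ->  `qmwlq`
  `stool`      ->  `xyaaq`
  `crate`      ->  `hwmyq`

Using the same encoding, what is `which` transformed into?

bmuhm

The rule splits by letter class: vowels +12, consonants +5.
For which: w(cons)+5=b, h(cons)+5=m, i(vowel)+12=u, c(cons)+5=h, h(cons)+5=m.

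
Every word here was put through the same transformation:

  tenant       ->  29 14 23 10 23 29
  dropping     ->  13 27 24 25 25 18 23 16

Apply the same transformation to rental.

Each letter is replaced by its alphabet position (a=1..z=26) + 9.
Applying it to rental: r=18→27, e=5→14, n=14→23, t=20→29, a=1→10, l=12→21.

27 14 23 29 10 21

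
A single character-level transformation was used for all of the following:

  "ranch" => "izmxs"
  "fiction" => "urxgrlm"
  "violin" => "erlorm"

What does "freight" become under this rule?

This is the alphabet-reversal cipher (Atbash): a becomes z, b becomes y, etc.
For freight: f↔u, r↔i, e↔v, i↔r, g↔t, h↔s, t↔g.

uivrtsg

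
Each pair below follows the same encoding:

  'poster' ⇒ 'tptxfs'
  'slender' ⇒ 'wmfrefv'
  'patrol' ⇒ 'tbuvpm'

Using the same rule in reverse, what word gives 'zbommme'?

vanilla

The shifts repeat in a cycle of length 3: positions 0,1,… shift by +4, +1, +1, then the pattern repeats.
Reversing it on zbommme: z−4=v, b−1=a, o−1=n, m−4=i, m−1=l, m−1=l, e−4=a.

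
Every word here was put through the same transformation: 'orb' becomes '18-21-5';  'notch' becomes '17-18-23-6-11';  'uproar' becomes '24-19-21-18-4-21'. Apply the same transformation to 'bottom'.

o is letter #15 and maps to 18: an offset of 3. Letters become their 1-based position plus 3 (so a→4, b→5, …).
For bottom: b=2→5, o=15→18, t=20→23, t=20→23, o=15→18, m=13→16.

5-18-23-23-18-16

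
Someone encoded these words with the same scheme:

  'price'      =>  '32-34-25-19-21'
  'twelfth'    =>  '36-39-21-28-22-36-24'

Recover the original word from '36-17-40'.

p is letter #16 and maps to 32: an offset of 16. Each letter is replaced by its alphabet position (a=1..z=26) + 16.
Reversing it on 36-17-40: 36→(36−16)÷1=20=t, 17→(17−16)÷1=1=a, 40→(40−16)÷1=24=x.

tax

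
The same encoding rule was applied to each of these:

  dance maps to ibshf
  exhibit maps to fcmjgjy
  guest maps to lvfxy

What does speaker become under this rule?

The shift depends on letter class: consonant d→i is +5, but vowel a→b is +1. Two shifts are in play — +1 for a/e/i/o/u, +5 for every other letter.
For speaker: s(cons)+5=x, p(cons)+5=u, e(vowel)+1=f, a(vowel)+1=b, k(cons)+5=p, e(vowel)+1=f, r(cons)+5=w.

xufbpfw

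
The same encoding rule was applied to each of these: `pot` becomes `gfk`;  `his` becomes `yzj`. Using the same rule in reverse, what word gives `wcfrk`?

float

Compare letters: p→g is +17, o→f is +17, t→k is +17 — a constant shift. This is a Caesar cipher with shift 17.
Decoding wcfrk: w−17=f, c−17=l, f−17=o, r−17=a, k−17=t.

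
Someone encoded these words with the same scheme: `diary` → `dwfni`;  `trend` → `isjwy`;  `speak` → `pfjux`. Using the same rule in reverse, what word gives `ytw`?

rot

The output letters match the input read backwards, each shifted +5: diary reversed is yraid. The word is reversed, then every letter is shifted forward by 5.
Reversing it on ytw: shift back: y−5=t, t−5=o, w−5=r → tor; then reverse → rot.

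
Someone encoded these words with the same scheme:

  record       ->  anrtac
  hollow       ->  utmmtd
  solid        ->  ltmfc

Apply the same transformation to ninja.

ifiqv

Each letter's alphabet position (a=0..z=25) is mapped through 11·x+21 mod 26 — an affine cipher.
On ninja: n(13)→11·13+21≡8=i; i(8)→11·8+21≡5=f; n(13)→11·13+21≡8=i; j(9)→11·9+21≡16=q; a(0)→11·0+21≡21=v (all mod 26).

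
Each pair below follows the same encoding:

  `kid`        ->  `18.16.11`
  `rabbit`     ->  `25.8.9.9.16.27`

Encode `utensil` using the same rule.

Each letter is replaced by its alphabet position (a=1..z=26) + 7.
Applying it to utensil: u=21→28, t=20→27, e=5→12, n=14→21, s=19→26, i=9→16, l=12→19.

28.27.12.21.26.16.19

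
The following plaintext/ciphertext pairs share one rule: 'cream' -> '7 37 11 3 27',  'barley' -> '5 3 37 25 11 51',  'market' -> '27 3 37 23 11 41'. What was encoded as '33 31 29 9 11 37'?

c(#3)→7 and r(#18)→37: differences scale by 2, so n = 2·pos + 1. The formula is n = 2×(alphabet index, a=1) + 1.
Reversing it on 33 31 29 9 11 37: 33→(33−1)÷2=16=p, 31→(31−1)÷2=15=o, 29→(29−1)÷2=14=n, 9→(9−1)÷2=4=d, 11→(11−1)÷2=5=e, 37→(37−1)÷2=18=r.

ponder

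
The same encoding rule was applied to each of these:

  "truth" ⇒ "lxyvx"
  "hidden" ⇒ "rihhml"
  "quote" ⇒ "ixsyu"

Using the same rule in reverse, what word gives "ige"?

The output letters match the input read backwards, each shifted +4: truth reversed is hturt. Two steps: reverse the string, then apply a Caesar shift of +4.
Decoding ige: shift back: i−4=e, g−4=c, e−4=a → eca; then reverse → ace.

ace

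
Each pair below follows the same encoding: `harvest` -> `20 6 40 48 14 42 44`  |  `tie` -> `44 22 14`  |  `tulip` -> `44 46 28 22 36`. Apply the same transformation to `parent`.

h(#8)→20 and a(#1)→6: differences scale by 2, so n = 2·pos + 4. Each letter becomes 2×(its alphabet position, a=1..z=26) + 4.
For parent: p=16→36, a=1→6, r=18→40, e=5→14, n=14→32, t=20→44.

36 6 40 14 32 44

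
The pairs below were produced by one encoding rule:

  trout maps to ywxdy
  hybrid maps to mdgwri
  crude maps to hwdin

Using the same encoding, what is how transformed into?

The shift depends on letter class: consonant t→y is +5, but vowel o→x is +9. The rule splits by letter class: vowels +9, consonants +5.
On how: h(cons)+5=m, o(vowel)+9=x, w(cons)+5=b.

mxb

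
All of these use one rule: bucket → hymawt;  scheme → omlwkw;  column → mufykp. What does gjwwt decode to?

b(1)→h(7) and u(20)→y(24) fit y≡5x+2 (mod 26); the inverse of 5 mod 26 is 21. Treating letters as 0–25, the rule is x ↦ 5x + 2 (mod 26).
Undoing it on gjwwt: g(6)→21·(6−2)≡6=g; j(9)→21·(9−2)≡17=r; w(22)→21·(22−2)≡4=e; w(22)→21·(22−2)≡4=e; t(19)→21·(19−2)≡19=t (all mod 26).

greet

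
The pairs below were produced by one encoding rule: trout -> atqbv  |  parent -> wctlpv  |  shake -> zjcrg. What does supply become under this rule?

Shifts by position in trout: pos 0: t→a (+7), pos 1: r→t (+2), pos 2: o→q (+2), pos 3: u→b (+7), pos 4: t→v (+2) — repeating every 3. A repeating key of period 3 is used — shifts +7, +2, +2 over and over.
For supply: s+7=z, u+2=w, p+2=r, p+7=w, l+2=n, y+2=a.

zwrwna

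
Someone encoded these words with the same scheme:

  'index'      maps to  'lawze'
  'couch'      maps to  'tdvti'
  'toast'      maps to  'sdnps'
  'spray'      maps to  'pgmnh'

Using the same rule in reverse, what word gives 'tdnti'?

coach

i(8)→l(11) and n(13)→a(0) fit y≡3x+13 (mod 26); the inverse of 3 mod 26 is 9. Each letter's alphabet position (a=0..z=25) is mapped through 3·x+13 mod 26 — an affine cipher.
Reversing it on tdnti: t(19)→9·(19−13)≡2=c; d(3)→9·(3−13)≡14=o; n(13)→9·(13−13)≡0=a; t(19)→9·(19−13)≡2=c; i(8)→9·(8−13)≡7=h (all mod 26).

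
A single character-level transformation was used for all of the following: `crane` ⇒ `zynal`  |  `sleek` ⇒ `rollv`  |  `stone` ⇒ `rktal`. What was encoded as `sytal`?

drone

This is an affine cipher: with a=0,…,z=25, each position x becomes (19x+13) mod 26.
Reversing it on sytal: s(18)→11·(18−13)≡3=d; y(24)→11·(24−13)≡17=r; t(19)→11·(19−13)≡14=o; a(0)→11·(0−13)≡13=n; l(11)→11·(11−13)≡4=e (all mod 26).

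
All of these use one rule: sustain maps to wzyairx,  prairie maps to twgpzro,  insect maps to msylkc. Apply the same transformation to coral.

The shift increases by 1 at each position, starting from +4: 4, 5, 6, ….
On coral: c+4=g, o+5=t, r+6=x, a+7=h, l+8=t.

gtxht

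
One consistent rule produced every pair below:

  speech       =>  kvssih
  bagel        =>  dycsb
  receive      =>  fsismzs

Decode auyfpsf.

s(18)→k(10) and p(15)→v(21) fit y≡5x+24 (mod 26); the inverse of 5 mod 26 is 21. Treating letters as 0–25, the rule is x ↦ 5x + 24 (mod 26).
Decoding auyfpsf: a(0)→21·(0−24)≡16=q; u(20)→21·(20−24)≡20=u; y(24)→21·(24−24)≡0=a; f(5)→21·(5−24)≡17=r; p(15)→21·(15−24)≡19=t; s(18)→21·(18−24)≡4=e; f(5)→21·(5−24)≡17=r (all mod 26).

quarter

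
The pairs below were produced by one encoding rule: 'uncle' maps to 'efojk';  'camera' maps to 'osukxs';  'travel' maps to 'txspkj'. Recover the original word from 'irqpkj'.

u(20)→e(4) and n(13)→f(5) fit y≡11x+18 (mod 26); the inverse of 11 mod 26 is 19. This is an affine cipher: with a=0,…,z=25, each position x becomes (11x+18) mod 26.
Reversing it on irqpkj: i(8)→19·(8−18)≡18=s; r(17)→19·(17−18)≡7=h; q(16)→19·(16−18)≡14=o; p(15)→19·(15−18)≡21=v; k(10)→19·(10−18)≡4=e; j(9)→19·(9−18)≡11=l (all mod 26).

shovel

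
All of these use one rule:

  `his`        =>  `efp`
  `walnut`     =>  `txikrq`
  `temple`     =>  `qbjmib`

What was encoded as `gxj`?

Compare letters: h→e is +23, i→f is +23, s→p is +23 — a constant shift. Every letter moves 23 places later in the alphabet, wrapping around z→a.
Reversing it on gxj: g−23=j, x−23=a, j−23=m.

jam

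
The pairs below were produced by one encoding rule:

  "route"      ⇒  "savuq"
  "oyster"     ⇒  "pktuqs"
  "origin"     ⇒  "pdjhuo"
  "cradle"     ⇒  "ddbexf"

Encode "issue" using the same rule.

jetvq

The shifts repeat in a cycle of length 3: positions 0,1,… shift by +1, +12, +1, then the pattern repeats.
On issue: i+1=j, s+12=e, s+1=t, u+1=v, e+12=q.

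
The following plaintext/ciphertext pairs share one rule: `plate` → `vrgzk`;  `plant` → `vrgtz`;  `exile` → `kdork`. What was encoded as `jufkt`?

dozen

Each letter is shifted forward by 6 in the alphabet (a Caesar shift of +6).
Undoing it on jufkt: j−6=d, u−6=o, f−6=z, k−6=e, t−6=n.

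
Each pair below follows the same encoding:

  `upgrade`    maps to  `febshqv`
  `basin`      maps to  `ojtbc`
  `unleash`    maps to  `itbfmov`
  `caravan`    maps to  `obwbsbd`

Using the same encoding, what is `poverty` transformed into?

zusfwpq

The output letters match the input read backwards, each shifted +1: upgrade reversed is edargpu. Read the word backwards and shift each letter +1.
For poverty: reverse → ytrevop; then shift: y+1=z, t+1=u, r+1=s, e+1=f, v+1=w, o+1=p, p+1=q.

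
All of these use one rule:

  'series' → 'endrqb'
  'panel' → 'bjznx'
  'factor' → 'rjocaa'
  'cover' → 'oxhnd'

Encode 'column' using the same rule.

oxxdyw

Shifts by position in series: pos 0: s→e (+12), pos 1: e→n (+9), pos 2: r→d (+12), pos 3: i→r (+9) — repeating every 2. A repeating key of period 2 is used — shifts +12, +9 over and over.
Applying it to column: c+12=o, o+9=x, l+12=x, u+9=d, m+12=y, n+9=w.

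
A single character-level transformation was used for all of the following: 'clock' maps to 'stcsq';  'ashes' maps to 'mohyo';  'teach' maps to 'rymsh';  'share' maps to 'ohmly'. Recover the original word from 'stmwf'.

clamp

This is an affine cipher: with a=0,…,z=25, each position x becomes (3x+12) mod 26.
Reversing it on stmwf: s(18)→9·(18−12)≡2=c; t(19)→9·(19−12)≡11=l; m(12)→9·(12−12)≡0=a; w(22)→9·(22−12)≡12=m; f(5)→9·(5−12)≡15=p (all mod 26).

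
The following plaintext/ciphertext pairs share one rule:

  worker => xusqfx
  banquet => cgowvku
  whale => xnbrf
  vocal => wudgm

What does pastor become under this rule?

The shifts repeat in a cycle of length 2: positions 0,1,… shift by +1, +6, then the pattern repeats.
Applying it to pastor: p+1=q, a+6=g, s+1=t, t+6=z, o+1=p, r+6=x.

qgtzpx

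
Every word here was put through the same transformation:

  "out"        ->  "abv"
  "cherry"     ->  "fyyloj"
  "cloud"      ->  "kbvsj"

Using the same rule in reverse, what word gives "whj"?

The word is reversed, then every letter is shifted forward by 7.
Undoing it on whj: shift back: w−7=p, h−7=a, j−7=c → pac; then reverse → cap.

cap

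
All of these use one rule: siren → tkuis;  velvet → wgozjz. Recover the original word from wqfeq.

In siren: s→t is +1, i→k is +2, r→u is +3, e→i is +4 — the shift increases by 1 each position. Each letter shifts forward by (position + 1), i.e. 1, 2, 3, … — the shift grows by one for each successive letter.
Decoding wqfeq: w−1=v, q−2=o, f−3=c, e−4=a, q−5=l.

vocal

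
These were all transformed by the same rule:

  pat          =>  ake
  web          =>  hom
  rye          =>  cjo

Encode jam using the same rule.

The shift depends on letter class: consonant p→a is +11, but vowel a→k is +10. The rule splits by letter class: vowels +10, consonants +11.
Applying it to jam: j(cons)+11=u, a(vowel)+10=k, m(cons)+11=x.

ukx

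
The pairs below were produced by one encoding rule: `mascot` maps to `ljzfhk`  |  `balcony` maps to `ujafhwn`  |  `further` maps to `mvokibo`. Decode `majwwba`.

This is an affine cipher: with a=0,…,z=25, each position x becomes (11x+9) mod 26.
Decoding majwwba: m(12)→19·(12−9)≡5=f; a(0)→19·(0−9)≡11=l; j(9)→19·(9−9)≡0=a; w(22)→19·(22−9)≡13=n; w(22)→19·(22−9)≡13=n; b(1)→19·(1−9)≡4=e; a(0)→19·(0−9)≡11=l (all mod 26).

flannel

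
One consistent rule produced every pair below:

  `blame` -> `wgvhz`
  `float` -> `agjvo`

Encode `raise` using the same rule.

mvdnz

Every letter moves 21 places later in the alphabet, wrapping around z→a.
Applying it to raise: r+21=m, a+21=v, i+21=d, s+21=n, e+21=z.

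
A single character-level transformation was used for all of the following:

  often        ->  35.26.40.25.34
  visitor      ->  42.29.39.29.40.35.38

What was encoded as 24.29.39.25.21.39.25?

disease

o is letter #15 and maps to 35: an offset of 20. The number is (letter's place in the alphabet, a=1) + 20.
Reversing it on 24.29.39.25.21.39.25: 24→(24−20)÷1=4=d, 29→(29−20)÷1=9=i, 39→(39−20)÷1=19=s, 25→(25−20)÷1=5=e, 21→(21−20)÷1=1=a, 39→(39−20)÷1=19=s, 25→(25−20)÷1=5=e.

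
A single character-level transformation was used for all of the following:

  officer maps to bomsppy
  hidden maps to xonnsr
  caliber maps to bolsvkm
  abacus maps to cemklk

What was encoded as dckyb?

Read the word backwards and shift each letter +10.
Reversing it on dckyb: shift back: d−10=t, c−10=s, k−10=a, y−10=o, b−10=r → tsaor; then reverse → roast.

roast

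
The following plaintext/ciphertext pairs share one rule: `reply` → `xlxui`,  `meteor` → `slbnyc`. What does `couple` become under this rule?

ivcyvp

In reply: r→x is +6, e→l is +7, p→x is +8, l→u is +9 — the shift increases by 1 each position. Each letter shifts forward by (position + 6), i.e. 6, 7, 8, … — the shift grows by one for each successive letter.
Applying it to couple: c+6=i, o+7=v, u+8=c, p+9=y, l+10=v, e+11=p.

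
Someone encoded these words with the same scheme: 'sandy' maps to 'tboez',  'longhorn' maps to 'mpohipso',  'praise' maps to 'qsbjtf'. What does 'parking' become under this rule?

qbsljoh

Compare letters: s→t is +1, a→b is +1, n→o is +1 — a constant shift. Each letter is shifted forward by 1 in the alphabet (a Caesar shift of +1).
Applying it to parking: p+1=q, a+1=b, r+1=s, k+1=l, i+1=j, n+1=o, g+1=h.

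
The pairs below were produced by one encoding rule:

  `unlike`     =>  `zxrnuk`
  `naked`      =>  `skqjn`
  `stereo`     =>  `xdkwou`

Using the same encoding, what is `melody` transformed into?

Shifts by position in unlike: pos 0: u→z (+5), pos 1: n→x (+10), pos 2: l→r (+6), pos 3: i→n (+5), pos 4: k→u (+10), pos 5: e→k (+6) — repeating every 3. It's a Vigenère-style cipher with numeric key [5,10,6]: position i shifts by key[i mod 3].
Applying it to melody: m+5=r, e+10=o, l+6=r, o+5=t, d+10=n, y+6=e.

rortne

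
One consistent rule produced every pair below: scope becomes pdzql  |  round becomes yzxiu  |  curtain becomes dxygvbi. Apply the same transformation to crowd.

This is an affine cipher: with a=0,…,z=25, each position x becomes (17x+21) mod 26.
For crowd: c(2)→17·2+21≡3=d; r(17)→17·17+21≡24=y; o(14)→17·14+21≡25=z; w(22)→17·22+21≡5=f; d(3)→17·3+21≡20=u (all mod 26).

dyzfu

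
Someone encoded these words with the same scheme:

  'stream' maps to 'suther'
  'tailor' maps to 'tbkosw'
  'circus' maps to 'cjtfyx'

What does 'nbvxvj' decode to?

nature

Each letter shifts forward by its position index (0, 1, 2, …) — the shift grows by one for each successive letter.
Reversing it on nbvxvj: n−0=n, b−1=a, v−2=t, x−3=u, v−4=r, j−5=e.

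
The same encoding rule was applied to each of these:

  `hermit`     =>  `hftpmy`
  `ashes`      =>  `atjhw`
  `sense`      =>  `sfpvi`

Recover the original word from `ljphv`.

liner

In hermit: h→h is +0, e→f is +1, r→t is +2, m→p is +3 — the shift increases by 1 each position. The shift increases by 1 at each position, starting from +0: 0, 1, 2, ….
Reversing it on ljphv: l−0=l, j−1=i, p−2=n, h−3=e, v−4=r.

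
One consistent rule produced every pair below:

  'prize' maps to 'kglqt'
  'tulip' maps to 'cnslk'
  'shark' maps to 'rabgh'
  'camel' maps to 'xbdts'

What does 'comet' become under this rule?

xzdtc

p(15)→k(10) and r(17)→g(6) fit y≡11x+1 (mod 26); the inverse of 11 mod 26 is 19. This is an affine cipher: with a=0,…,z=25, each position x becomes (11x+1) mod 26.
Applying it to comet: c(2)→11·2+1≡23=x; o(14)→11·14+1≡25=z; m(12)→11·12+1≡3=d; e(4)→11·4+1≡19=t; t(19)→11·19+1≡2=c (all mod 26).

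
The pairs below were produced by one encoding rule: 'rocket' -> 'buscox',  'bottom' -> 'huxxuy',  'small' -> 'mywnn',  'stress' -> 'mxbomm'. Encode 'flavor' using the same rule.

This is an affine cipher: with a=0,…,z=25, each position x becomes (11x+22) mod 26.
On flavor: f(5)→11·5+22≡25=z; l(11)→11·11+22≡13=n; a(0)→11·0+22≡22=w; v(21)→11·21+22≡19=t; o(14)→11·14+22≡20=u; r(17)→11·17+22≡1=b (all mod 26).

znwtub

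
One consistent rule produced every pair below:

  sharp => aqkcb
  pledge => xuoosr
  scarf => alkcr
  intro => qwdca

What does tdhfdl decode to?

In sharp: s→a is +8, h→q is +9, a→k is +10, r→c is +11 — the shift increases by 1 each position. Each letter shifts forward by (position + 8), i.e. 8, 9, 10, … — the shift grows by one for each successive letter.
Reversing it on tdhfdl: t−8=l, d−9=u, h−10=x, f−11=u, d−12=r, l−13=y.

luxury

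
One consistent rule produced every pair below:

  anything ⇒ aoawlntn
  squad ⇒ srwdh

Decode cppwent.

contain

In anything: a→a is +0, n→o is +1, y→a is +2, t→w is +3 — the shift increases by 1 each position. Letter i (0-indexed) is shifted by i+0, so successive shifts are 0, 1, 2, ….
Decoding cppwent: c−0=c, p−1=o, p−2=n, w−3=t, e−4=a, n−5=i, t−6=n.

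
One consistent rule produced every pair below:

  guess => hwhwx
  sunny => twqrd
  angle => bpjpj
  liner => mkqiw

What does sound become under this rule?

In guess: g→h is +1, u→w is +2, e→h is +3, s→w is +4 — the shift increases by 1 each position. Letter i (0-indexed) is shifted by i+1, so successive shifts are 1, 2, 3, ….
Applying it to sound: s+1=t, o+2=q, u+3=x, n+4=r, d+5=i.

tqxri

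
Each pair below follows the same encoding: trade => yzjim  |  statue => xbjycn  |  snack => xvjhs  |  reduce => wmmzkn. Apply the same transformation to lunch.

Shifts by position in trade: pos 0: t→y (+5), pos 1: r→z (+8), pos 2: a→j (+9), pos 3: d→i (+5), pos 4: e→m (+8) — repeating every 3. A repeating key of period 3 is used — shifts +5, +8, +9 over and over.
Applying it to lunch: l+5=q, u+8=c, n+9=w, c+5=h, h+8=p.

qcwhp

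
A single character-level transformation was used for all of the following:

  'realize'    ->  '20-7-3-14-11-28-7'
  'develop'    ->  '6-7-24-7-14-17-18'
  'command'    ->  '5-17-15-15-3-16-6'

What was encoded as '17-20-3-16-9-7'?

r is letter #18 and maps to 20: an offset of 2. The number is (letter's place in the alphabet, a=1) + 2.
Undoing it on 17-20-3-16-9-7: 17→(17−2)÷1=15=o, 20→(20−2)÷1=18=r, 3→(3−2)÷1=1=a, 16→(16−2)÷1=14=n, 9→(9−2)÷1=7=g, 7→(7−2)÷1=5=e.

orange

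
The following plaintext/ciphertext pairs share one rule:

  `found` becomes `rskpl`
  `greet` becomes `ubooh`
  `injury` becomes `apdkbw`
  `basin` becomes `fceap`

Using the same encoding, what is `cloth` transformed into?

ijshx

f(5)→r(17) and o(14)→s(18) fit y≡3x+2 (mod 26); the inverse of 3 mod 26 is 9. This is an affine cipher: with a=0,…,z=25, each position x becomes (3x+2) mod 26.
For cloth: c(2)→3·2+2≡8=i; l(11)→3·11+2≡9=j; o(14)→3·14+2≡18=s; t(19)→3·19+2≡7=h; h(7)→3·7+2≡23=x (all mod 26).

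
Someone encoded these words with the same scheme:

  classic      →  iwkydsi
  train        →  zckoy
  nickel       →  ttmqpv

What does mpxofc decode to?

genius

Shifts by position in classic: pos 0: c→i (+6), pos 1: l→w (+11), pos 2: a→k (+10), pos 3: s→y (+6), pos 4: s→d (+11), pos 5: i→s (+10) — repeating every 3. It's a Vigenère-style cipher with numeric key [6,11,10]: position i shifts by key[i mod 3].
Undoing it on mpxofc: m−6=g, p−11=e, x−10=n, o−6=i, f−11=u, c−10=s.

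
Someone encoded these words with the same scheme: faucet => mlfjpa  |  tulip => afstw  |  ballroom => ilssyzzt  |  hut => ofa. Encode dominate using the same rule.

The shift depends on letter class: consonant f→m is +7, but vowel a→l is +11. Vowels shift forward by 11 and consonants shift forward by 7.
On dominate: d(cons)+7=k, o(vowel)+11=z, m(cons)+7=t, i(vowel)+11=t, n(cons)+7=u, a(vowel)+11=l, t(cons)+7=a, e(vowel)+11=p.

kzttulap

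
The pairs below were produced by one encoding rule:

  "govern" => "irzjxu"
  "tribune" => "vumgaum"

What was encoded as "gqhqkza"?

endless

In govern: g→i is +2, o→r is +3, v→z is +4, e→j is +5 — the shift increases by 1 each position. The shift increases by 1 at each position, starting from +2: 2, 3, 4, ….
Reversing it on gqhqkza: g−2=e, q−3=n, h−4=d, q−5=l, k−6=e, z−7=s, a−8=s.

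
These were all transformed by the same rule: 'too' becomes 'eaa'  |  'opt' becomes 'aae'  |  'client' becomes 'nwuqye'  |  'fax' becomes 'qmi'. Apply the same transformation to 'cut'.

nge

The shift depends on letter class: consonant t→e is +11, but vowel o→a is +12. Two shifts are in play — +12 for a/e/i/o/u, +11 for every other letter.
For cut: c(cons)+11=n, u(vowel)+12=g, t(cons)+11=e.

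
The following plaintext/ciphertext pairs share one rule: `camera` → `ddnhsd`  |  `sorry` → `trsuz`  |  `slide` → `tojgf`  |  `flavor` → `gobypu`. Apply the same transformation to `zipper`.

alqsfu

It's a Vigenère-style cipher with numeric key [1,3]: position i shifts by key[i mod 2].
On zipper: z+1=a, i+3=l, p+1=q, p+3=s, e+1=f, r+3=u.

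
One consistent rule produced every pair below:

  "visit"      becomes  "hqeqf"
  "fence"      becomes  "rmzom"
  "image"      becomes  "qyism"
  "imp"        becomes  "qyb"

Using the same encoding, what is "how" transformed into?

twi

The shift depends on letter class: consonant v→h is +12, but vowel i→q is +8. Vowels shift forward by 8 and consonants shift forward by 12.
For how: h(cons)+12=t, o(vowel)+8=w, w(cons)+12=i.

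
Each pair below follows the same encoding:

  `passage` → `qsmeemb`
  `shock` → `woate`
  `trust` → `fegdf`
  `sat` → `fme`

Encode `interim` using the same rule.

yudqfzu

Two steps: reverse the string, then apply a Caesar shift of +12.
For interim: reverse → miretni; then shift: m+12=y, i+12=u, r+12=d, e+12=q, t+12=f, n+12=z, i+12=u.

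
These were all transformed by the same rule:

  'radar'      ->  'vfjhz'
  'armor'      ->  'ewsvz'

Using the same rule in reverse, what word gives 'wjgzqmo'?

In radar: r→v is +4, a→f is +5, d→j is +6, a→h is +7 — the shift increases by 1 each position. Each letter shifts forward by (position + 4), i.e. 4, 5, 6, … — the shift grows by one for each successive letter.
Reversing it on wjgzqmo: w−4=s, j−5=e, g−6=a, z−7=s, q−8=i, m−9=d, o−10=e.

seaside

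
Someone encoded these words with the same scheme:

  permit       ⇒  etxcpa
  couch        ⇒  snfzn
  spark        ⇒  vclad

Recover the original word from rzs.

The output letters match the input read backwards, each shifted +11: permit reversed is timrep. Two steps: reverse the string, then apply a Caesar shift of +11.
Decoding rzs: shift back: r−11=g, z−11=o, s−11=h → goh; then reverse → hog.

hog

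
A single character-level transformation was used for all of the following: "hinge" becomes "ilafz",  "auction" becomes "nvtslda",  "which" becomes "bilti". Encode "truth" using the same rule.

h(7)→i(8) and i(8)→l(11) fit y≡3x+13 (mod 26); the inverse of 3 mod 26 is 9. Treating letters as 0–25, the rule is x ↦ 3x + 13 (mod 26).
Applying it to truth: t(19)→3·19+13≡18=s; r(17)→3·17+13≡12=m; u(20)→3·20+13≡21=v; t(19)→3·19+13≡18=s; h(7)→3·7+13≡8=i (all mod 26).

smvsi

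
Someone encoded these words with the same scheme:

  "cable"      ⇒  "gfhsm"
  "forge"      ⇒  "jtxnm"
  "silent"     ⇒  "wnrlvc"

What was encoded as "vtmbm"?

rogue

The shift increases by 1 at each position, starting from +4: 4, 5, 6, ….
Undoing it on vtmbm: v−4=r, t−5=o, m−6=g, b−7=u, m−8=e.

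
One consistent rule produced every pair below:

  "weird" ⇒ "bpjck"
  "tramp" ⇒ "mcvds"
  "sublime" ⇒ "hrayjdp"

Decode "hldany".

Each letter's alphabet position (a=0..z=25) is mapped through 5·x+21 mod 26 — an affine cipher.
Decoding hldany: h(7)→21·(7−21)≡18=s; l(11)→21·(11−21)≡24=y; d(3)→21·(3−21)≡12=m; a(0)→21·(0−21)≡1=b; n(13)→21·(13−21)≡14=o; y(24)→21·(24−21)≡11=l (all mod 26).

symbol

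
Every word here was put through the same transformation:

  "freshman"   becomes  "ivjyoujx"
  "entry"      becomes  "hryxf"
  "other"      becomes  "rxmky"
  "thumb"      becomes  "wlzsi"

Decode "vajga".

In freshman: f→i is +3, r→v is +4, e→j is +5, s→y is +6 — the shift increases by 1 each position. Letter i (0-indexed) is shifted by i+3, so successive shifts are 3, 4, 5, ….
Reversing it on vajga: v−3=s, a−4=w, j−5=e, g−6=a, a−7=t.

sweat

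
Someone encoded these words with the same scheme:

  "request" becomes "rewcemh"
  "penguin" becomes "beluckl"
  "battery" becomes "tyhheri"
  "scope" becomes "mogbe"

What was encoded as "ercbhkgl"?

r(17)→r(17) and e(4)→e(4) fit y≡21x+24 (mod 26); the inverse of 21 mod 26 is 5. Each letter's alphabet position (a=0..z=25) is mapped through 21·x+24 mod 26 — an affine cipher.
Undoing it on ercbhkgl: e(4)→5·(4−24)≡4=e; r(17)→5·(17−24)≡17=r; c(2)→5·(2−24)≡20=u; b(1)→5·(1−24)≡15=p; h(7)→5·(7−24)≡19=t; k(10)→5·(10−24)≡8=i; g(6)→5·(6−24)≡14=o; l(11)→5·(11−24)≡13=n (all mod 26).

eruption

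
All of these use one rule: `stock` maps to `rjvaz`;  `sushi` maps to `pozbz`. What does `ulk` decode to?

den

Two steps: reverse the string, then apply a Caesar shift of +7.
Decoding ulk: shift back: u−7=n, l−7=e, k−7=d → ned; then reverse → den.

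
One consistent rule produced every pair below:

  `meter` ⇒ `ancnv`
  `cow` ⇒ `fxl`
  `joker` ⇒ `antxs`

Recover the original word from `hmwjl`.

candy

Two steps: reverse the string, then apply a Caesar shift of +9.
Undoing it on hmwjl: shift back: h−9=y, m−9=d, w−9=n, j−9=a, l−9=c → ydnac; then reverse → candy.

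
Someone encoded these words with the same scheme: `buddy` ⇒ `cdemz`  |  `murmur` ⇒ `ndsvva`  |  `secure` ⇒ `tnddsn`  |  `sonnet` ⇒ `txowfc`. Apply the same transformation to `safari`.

tjgjsr

Shifts by position in buddy: pos 0: b→c (+1), pos 1: u→d (+9), pos 2: d→e (+1), pos 3: d→m (+9) — repeating every 2. A repeating key of period 2 is used — shifts +1, +9 over and over.
For safari: s+1=t, a+9=j, f+1=g, a+9=j, r+1=s, i+9=r.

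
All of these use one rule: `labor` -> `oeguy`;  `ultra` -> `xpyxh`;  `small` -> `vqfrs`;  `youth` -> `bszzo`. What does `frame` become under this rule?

In labor: l→o is +3, a→e is +4, b→g is +5, o→u is +6 — the shift increases by 1 each position. The shift increases by 1 at each position, starting from +3: 3, 4, 5, ….
Applying it to frame: f+3=i, r+4=v, a+5=f, m+6=s, e+7=l.

ivfsl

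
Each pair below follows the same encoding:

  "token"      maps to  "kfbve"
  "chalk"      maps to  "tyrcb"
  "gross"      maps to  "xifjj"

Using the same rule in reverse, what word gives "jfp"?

soy

Compare letters: t→k is +17, o→f is +17, k→b is +17 — a constant shift. Each letter is shifted forward by 17 in the alphabet (a Caesar shift of +17).
Decoding jfp: j−17=s, f−17=o, p−17=y.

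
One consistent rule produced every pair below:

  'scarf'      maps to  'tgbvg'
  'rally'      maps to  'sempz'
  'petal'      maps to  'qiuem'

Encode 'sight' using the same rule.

It's a Vigenère-style cipher with numeric key [1,4]: position i shifts by key[i mod 2].
On sight: s+1=t, i+4=m, g+1=h, h+4=l, t+1=u.

tmhlu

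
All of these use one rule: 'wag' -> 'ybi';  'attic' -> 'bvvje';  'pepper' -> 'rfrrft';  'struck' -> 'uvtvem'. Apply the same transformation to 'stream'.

uvtfbo

The shift depends on letter class: consonant w→y is +2, but vowel a→b is +1. Two shifts are in play — +1 for a/e/i/o/u, +2 for every other letter.
On stream: s(cons)+2=u, t(cons)+2=v, r(cons)+2=t, e(vowel)+1=f, a(vowel)+1=b, m(cons)+2=o.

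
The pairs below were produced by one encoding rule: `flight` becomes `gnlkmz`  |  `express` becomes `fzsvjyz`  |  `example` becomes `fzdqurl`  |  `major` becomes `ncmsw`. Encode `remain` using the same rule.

In flight: f→g is +1, l→n is +2, i→l is +3, g→k is +4 — the shift increases by 1 each position. The shift increases by 1 at each position, starting from +1: 1, 2, 3, ….
On remain: r+1=s, e+2=g, m+3=p, a+4=e, i+5=n, n+6=t.

sgpent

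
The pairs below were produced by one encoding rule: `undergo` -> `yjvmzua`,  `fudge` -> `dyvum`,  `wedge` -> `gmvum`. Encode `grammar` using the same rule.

uzwsswz

Treating letters as 0–25, the rule is x ↦ 17x + 22 (mod 26).
Applying it to grammar: g(6)→17·6+22≡20=u; r(17)→17·17+22≡25=z; a(0)→17·0+22≡22=w; m(12)→17·12+22≡18=s; m(12)→17·12+22≡18=s; a(0)→17·0+22≡22=w; r(17)→17·17+22≡25=z (all mod 26).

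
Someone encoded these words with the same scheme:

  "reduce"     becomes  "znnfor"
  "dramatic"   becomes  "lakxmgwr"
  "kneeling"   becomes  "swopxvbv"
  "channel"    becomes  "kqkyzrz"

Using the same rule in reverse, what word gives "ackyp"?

stand

Each letter shifts forward by (position + 8), i.e. 8, 9, 10, … — the shift grows by one for each successive letter.
Decoding ackyp: a−8=s, c−9=t, k−10=a, y−11=n, p−12=d.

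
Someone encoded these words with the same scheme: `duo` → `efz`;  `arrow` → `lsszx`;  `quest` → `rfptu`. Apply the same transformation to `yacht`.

zldiu

The shift depends on letter class: consonant d→e is +1, but vowel u→f is +11. The rule splits by letter class: vowels +11, consonants +1.
Applying it to yacht: y(cons)+1=z, a(vowel)+11=l, c(cons)+1=d, h(cons)+1=i, t(cons)+1=u.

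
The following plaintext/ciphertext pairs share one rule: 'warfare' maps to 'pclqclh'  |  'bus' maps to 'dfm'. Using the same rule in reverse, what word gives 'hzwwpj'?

yellow

The output letters match the input read backwards, each shifted +11: warfare reversed is erafraw. Read the word backwards and shift each letter +11.
Decoding hzwwpj: shift back: h−11=w, z−11=o, w−11=l, w−11=l, p−11=e, j−11=y → wolley; then reverse → yellow.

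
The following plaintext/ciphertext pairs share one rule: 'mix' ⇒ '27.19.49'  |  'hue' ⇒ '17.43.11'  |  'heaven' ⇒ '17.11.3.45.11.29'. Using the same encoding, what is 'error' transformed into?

11.37.37.31.37

With a=1..z=26, the number is 2·pos + 1.
Applying it to error: e=5→11, r=18→37, r=18→37, o=15→31, r=18→37.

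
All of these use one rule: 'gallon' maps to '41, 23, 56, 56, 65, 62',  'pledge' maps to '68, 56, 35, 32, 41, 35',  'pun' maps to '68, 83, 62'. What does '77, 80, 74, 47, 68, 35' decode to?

With a=1..z=26, the number is 3·pos + 20.
Undoing it on 77, 80, 74, 47, 68, 35: 77→(77−20)÷3=19=s, 80→(80−20)÷3=20=t, 74→(74−20)÷3=18=r, 47→(47−20)÷3=9=i, 68→(68−20)÷3=16=p, 35→(35−20)÷3=5=e.

stripe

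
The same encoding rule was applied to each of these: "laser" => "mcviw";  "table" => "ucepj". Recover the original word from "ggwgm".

In laser: l→m is +1, a→c is +2, s→v is +3, e→i is +4 — the shift increases by 1 each position. Letter i (0-indexed) is shifted by i+1, so successive shifts are 1, 2, 3, ….
Reversing it on ggwgm: g−1=f, g−2=e, w−3=t, g−4=c, m−5=h.

fetch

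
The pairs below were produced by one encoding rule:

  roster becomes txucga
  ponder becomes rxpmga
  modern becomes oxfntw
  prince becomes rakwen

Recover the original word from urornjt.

similar

It's a Vigenère-style cipher with numeric key [2,9]: position i shifts by key[i mod 2].
Decoding urornjt: u−2=s, r−9=i, o−2=m, r−9=i, n−2=l, j−9=a, t−2=r.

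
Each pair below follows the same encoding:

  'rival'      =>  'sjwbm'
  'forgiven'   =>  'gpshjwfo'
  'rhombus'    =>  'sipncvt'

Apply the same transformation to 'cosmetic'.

Compare letters: r→s is +1, i→j is +1, v→w is +1 — a constant shift. This is a Caesar cipher with shift 1.
Applying it to cosmetic: c+1=d, o+1=p, s+1=t, m+1=n, e+1=f, t+1=u, i+1=j, c+1=d.

dptnfujd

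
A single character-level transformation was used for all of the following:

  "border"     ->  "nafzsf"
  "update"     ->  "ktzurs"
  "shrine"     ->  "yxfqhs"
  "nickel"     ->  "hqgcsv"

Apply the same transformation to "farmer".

b(1)→n(13) and o(14)→a(0) fit y≡19x+20 (mod 26); the inverse of 19 mod 26 is 11. Treating letters as 0–25, the rule is x ↦ 19x + 20 (mod 26).
Applying it to farmer: f(5)→19·5+20≡11=l; a(0)→19·0+20≡20=u; r(17)→19·17+20≡5=f; m(12)→19·12+20≡14=o; e(4)→19·4+20≡18=s; r(17)→19·17+20≡5=f (all mod 26).

lufosf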